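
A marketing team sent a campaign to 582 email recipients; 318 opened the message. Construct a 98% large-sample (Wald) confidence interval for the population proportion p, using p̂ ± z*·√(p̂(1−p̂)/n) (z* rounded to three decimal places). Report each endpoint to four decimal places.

(0.4984, 0.5944)

With x = 318 successes in n = 582, p̂ = 0.54639.
Standard error of p̂: √(0.247848/582) = √0.000425855 = 0.020636.
For 98% confidence, z* = 2.326.
Margin = 2.326·0.020636 = 0.04800.
So the interval runs from 0.4984 to 0.5944.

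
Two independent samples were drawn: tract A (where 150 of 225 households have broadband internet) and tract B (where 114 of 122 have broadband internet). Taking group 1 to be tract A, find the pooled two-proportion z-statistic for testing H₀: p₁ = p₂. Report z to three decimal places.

z = -5.583

p̂₁ = 150/225 = 0.66667, p̂₂ = 114/122 = 0.93443.
Pooling: p̂ = 264/347 = 0.76081.
SE = √[p̂(1−p̂)(1/n₁+1/n₂)] = √[0.76081·0.23919·(1/225+1/122)] ≈ 0.047963.
z = (p̂₁ − p̂₂)/SE = (0.66667 − 0.93443)/0.047963 = -0.26776/0.047963 = -5.583.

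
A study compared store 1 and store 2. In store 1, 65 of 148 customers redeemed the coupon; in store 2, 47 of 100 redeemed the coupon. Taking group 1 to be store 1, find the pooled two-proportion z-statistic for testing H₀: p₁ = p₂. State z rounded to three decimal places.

p̂₁ = 65/148 = 0.43919, p̂₂ = 47/100 = 0.47000.
Pooled p̂ = (65+47)/(148+100) = 112/248 = 0.45161.
Pooled SE = √[0.2476587·0.01675676] ≈ 0.064420.
z = (p̂₁ − p̂₂)/SE = (0.43919 − 0.47000)/0.064420 = -0.03081/0.064420 = -0.478.

z = -0.478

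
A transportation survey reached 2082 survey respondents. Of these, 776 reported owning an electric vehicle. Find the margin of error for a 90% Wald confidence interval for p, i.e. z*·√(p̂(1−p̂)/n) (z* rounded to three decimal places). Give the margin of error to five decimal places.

With x = 776 successes in n = 2082, p̂ = 0.37272.
SE = √(p̂(1−p̂)/n) = √(0.233799/2082) = 0.010597.
z* = 1.645 at the 90% level.
Margin of error = z*·SE = 1.645 × 0.010597 = 0.01743.

ME = 0.01743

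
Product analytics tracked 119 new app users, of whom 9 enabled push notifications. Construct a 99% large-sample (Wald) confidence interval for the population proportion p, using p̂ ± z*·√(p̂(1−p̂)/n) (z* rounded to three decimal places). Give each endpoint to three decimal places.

p̂ = 9/119 = 0.07563.
SE = √(p̂(1−p̂)/n) = √(0.069910/119) = 0.024238.
For 99% confidence, z* = 2.576.
Margin of error: 2.576 × 0.024238 = 0.06244.
CI: 0.07563 ± 0.06244 = (0.013, 0.138).

(0.013, 0.138)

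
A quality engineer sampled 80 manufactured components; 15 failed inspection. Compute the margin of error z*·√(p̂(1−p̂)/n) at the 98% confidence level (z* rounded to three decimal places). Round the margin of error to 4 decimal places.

ME = 0.1015

Sample proportion p̂ = 15/80 = 0.18750.
SE(p̂) = √(0.18750·0.81250/80) = 0.043638.
The 98% critical value is z* = 2.326.
ME = 2.326·0.043638 = 0.1015.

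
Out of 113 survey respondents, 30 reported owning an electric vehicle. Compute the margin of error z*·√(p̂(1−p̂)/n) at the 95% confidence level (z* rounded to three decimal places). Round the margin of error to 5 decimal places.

The sample proportion is 30/113 = 0.26549.
SE = √(p̂(1−p̂)/n) = √(0.195004/113) = 0.041541.
z* = 1.960 at the 95% level.
Margin of error = z*·SE = 1.960 × 0.041541 = 0.08142.

ME = 0.08142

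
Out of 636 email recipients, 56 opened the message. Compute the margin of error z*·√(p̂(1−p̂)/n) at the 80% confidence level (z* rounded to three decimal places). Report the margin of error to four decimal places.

With x = 56 successes in n = 636, p̂ = 0.08805.
SE = √(p̂(1−p̂)/n) = √(0.080297/636) = 0.011236.
z* = 1.282 at the 80% level.
So ME = 0.0144.

ME = 0.0144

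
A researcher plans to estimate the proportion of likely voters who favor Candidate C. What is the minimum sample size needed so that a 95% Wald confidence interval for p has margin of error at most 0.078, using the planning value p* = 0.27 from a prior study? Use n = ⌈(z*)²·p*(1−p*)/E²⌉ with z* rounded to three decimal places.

n = 125

z* = 1.960 at the 95% level.
p*(1−p*) = 0.1971.
Required n before rounding: 3.841600 × 0.1971 / 0.078² = 124.454.
⌈124.454⌉ = 125.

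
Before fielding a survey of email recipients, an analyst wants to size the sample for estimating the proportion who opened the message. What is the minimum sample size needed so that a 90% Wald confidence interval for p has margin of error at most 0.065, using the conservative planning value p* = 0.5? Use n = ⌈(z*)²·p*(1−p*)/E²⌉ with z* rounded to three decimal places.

n = 161

z* = 1.645 at the 90% level.
p*(1−p*) = 0.50·0.50 = 0.2500.
Required n before rounding: 2.706025 × 0.2500 / 0.065² = 160.120.
⌈160.120⌉ = 161.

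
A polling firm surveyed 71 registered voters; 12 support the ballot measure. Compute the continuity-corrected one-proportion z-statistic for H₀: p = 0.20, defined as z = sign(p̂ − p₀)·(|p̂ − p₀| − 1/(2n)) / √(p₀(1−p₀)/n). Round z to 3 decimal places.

With x = 12 successes in n = 71, p̂ = 0.16901. p̂ − p₀ = -0.030986.
Continuity correction 1/(2n) = 1/142 = 0.007042.
Corrected numerator: |-0.030986| − 0.007042 = 0.023944.
SE₀ = √(0.20·0.80/71) = 0.047471.
z = −0.023944/0.047471 = -0.504.

z = -0.504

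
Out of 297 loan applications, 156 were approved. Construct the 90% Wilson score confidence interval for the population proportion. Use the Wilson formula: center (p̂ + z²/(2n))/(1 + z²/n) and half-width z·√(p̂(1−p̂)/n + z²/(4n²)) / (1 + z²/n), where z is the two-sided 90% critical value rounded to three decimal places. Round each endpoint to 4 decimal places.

Here p̂ = 156/297 = 0.52525 and z = 1.645 (z² = 2.706025).
Denominator 1 + z²/n = 1 + 2.706025/297 = 1.009111.
Center = (0.52525 + 0.004556)/1.009111 = 0.52502.
Radicand: p̂(1−p̂)/n + z²/(4n²) = 0.000839604 + 0.000007669 = 0.000847273.
Half-width = z·√(radicand)/denom = 1.645·0.029108/1.009111 = 0.04745.
So the interval runs from 0.4776 to 0.5725.

(0.4776, 0.5725)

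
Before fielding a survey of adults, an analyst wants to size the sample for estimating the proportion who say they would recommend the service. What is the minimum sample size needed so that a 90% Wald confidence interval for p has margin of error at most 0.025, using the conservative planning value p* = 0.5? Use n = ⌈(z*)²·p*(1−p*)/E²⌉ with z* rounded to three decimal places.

n = 1083

z* = 1.645 at the 90% level.
p*(1−p*) = 0.50·0.50 = 0.2500.
Required n before rounding: 2.706025 × 0.2500 / 0.025² = 1082.410.
Rounding up, n = 1083.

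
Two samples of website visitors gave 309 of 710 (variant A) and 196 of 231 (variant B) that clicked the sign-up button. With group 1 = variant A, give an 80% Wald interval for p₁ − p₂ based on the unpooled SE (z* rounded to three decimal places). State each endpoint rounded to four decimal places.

p̂₁ = 309/710 = 0.43521, p̂₂ = 196/231 = 0.84848; p̂₁ − p̂₂ = -0.41327.
Unpooled SE = √(p̂₁(1−p̂₁)/n₁ + p̂₂(1−p̂₂)/n₂) = √(0.000346201 + 0.000556529) = 0.030045.
z* = 1.282 at the 80% level. Margin of error = 0.03852.
So the interval runs from -0.4518 to -0.3748.

(-0.4518, -0.3748)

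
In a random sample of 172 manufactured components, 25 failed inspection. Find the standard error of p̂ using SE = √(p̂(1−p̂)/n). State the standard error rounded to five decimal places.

SE = 0.02687

With x = 25 successes in n = 172, p̂ = 0.14535.
p̂(1−p̂) = 0.124223.
SE = √(0.124223/172) = 0.02687.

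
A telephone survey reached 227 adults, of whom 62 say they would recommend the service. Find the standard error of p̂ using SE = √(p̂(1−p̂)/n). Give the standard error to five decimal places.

SE = 0.02957

p̂ = 62/227 = 0.27313.
p̂(1−p̂) = 0.198530.
SE = √(0.198530/227) = √0.000874581 = 0.02957.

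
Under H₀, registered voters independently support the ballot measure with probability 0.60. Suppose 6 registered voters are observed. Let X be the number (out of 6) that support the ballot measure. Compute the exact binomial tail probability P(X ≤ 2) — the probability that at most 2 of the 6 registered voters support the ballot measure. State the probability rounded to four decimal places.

P = 0.1792

X is binomial with n = 6 and p = 0.60.
P(X ≤ 2) = C(6,0)·0.60^0·0.40^6 + C(6,1)·0.60^1·0.40^5 + C(6,2)·0.60^2·0.40^4.
= 0.004096 + 0.036864 + 0.138240 = 0.1792.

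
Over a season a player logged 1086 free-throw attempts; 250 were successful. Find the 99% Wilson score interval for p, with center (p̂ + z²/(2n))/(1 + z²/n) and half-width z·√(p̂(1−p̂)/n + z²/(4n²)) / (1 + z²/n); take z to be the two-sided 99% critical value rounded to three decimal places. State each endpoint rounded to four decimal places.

(0.1990, 0.2647)

Here p̂ = 250/1086 = 0.23020 and z = 2.576 (z² = 6.635776).
1 + z²/n = 1.006110.
Adjusted center: (0.23020 + z²/(2n))/1.006110 = 0.23184.
Radicand: p̂(1−p̂)/n + z²/(4n²) = 0.000163176 + 0.000001407 = 0.000164583.
Half-width = z·√(radicand)/denom = 2.576·0.012829/1.006110 = 0.03285.
CI: 0.23184 ± 0.03285 = (0.1990, 0.2647).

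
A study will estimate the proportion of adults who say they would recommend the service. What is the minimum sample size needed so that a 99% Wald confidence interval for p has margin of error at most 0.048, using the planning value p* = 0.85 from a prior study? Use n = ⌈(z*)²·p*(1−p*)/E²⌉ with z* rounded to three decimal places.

n = 368

z* = 2.576 at the 99% level.
p*(1−p*) = 0.85·0.15 = 0.1275.
(z*)²·p*(1−p*)/E² = 6.635776·0.1275/0.002304 = 367.214.
⌈367.214⌉ = 368.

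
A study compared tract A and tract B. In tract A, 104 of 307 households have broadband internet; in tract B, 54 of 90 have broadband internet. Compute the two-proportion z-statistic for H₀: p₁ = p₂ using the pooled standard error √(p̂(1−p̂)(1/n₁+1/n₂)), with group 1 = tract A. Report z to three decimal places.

z = -4.452

Sample proportions: p̂₁ = 104/307 = 0.33876 and p̂₂ = 54/90 = 0.60000.
Pooled p̂ = (104+54)/(307+90) = 158/397 = 0.39798.
Pooled SE = √[0.2395929·0.01436844] ≈ 0.058673.
z = -0.26124/0.058673 = -4.452.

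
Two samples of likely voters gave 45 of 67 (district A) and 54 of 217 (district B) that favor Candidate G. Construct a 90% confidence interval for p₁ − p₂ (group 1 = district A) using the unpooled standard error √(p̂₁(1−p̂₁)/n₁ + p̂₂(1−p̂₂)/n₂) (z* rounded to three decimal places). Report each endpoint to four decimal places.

(0.3168, 0.5288)

p̂₁ = 45/67 = 0.67164, p̂₂ = 54/217 = 0.24885; p̂₁ − p̂₂ = 0.42279.
SE = √(0.003291628 + 0.000861395) = √0.004153023 = 0.064444.
For 90% confidence, z* = 1.645. Margin = 1.645·0.064444 = 0.10601.
CI: 0.42279 ± 0.10601 = (0.3168, 0.5288).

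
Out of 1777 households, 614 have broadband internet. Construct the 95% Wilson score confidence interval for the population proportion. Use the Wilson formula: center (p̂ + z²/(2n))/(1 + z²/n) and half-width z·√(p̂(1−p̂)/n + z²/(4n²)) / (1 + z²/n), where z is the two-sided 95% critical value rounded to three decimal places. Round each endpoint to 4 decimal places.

(0.3238, 0.3679)

p̂ = 614/1777 = 0.34553; z = 1.960, so z² = 3.841600.
Denominator 1 + z²/n = 1 + 3.841600/1777 = 1.002162.
Center = (0.34553 + 0.001081)/1.002162 = 0.34586.
Radicand: p̂(1−p̂)/n + z²/(4n²) = 0.000127258 + 0.000000304 = 0.000127562.
Half-width = 1.960·√0.000127562/1.002162 = 0.02209.
So the interval runs from 0.3238 to 0.3679.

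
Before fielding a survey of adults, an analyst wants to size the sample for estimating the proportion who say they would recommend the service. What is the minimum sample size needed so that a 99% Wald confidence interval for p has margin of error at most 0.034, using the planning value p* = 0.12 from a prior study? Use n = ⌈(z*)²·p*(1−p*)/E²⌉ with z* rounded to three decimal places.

The 99% critical value is z* = 2.576.
p*(1−p*) = 0.12·0.88 = 0.1056.
Required n before rounding: 6.635776 × 0.1056 / 0.034² = 606.175.
Rounding up, n = 607.

n = 607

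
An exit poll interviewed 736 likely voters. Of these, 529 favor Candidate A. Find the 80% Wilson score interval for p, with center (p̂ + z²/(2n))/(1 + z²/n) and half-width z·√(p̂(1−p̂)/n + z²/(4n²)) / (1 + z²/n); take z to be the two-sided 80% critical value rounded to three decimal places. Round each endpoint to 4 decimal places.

(0.6970, 0.7395)

Here p̂ = 529/736 = 0.71875 and z = 1.282 (z² = 1.643524).
1 + z²/n = 1.002233.
Adjusted center: (0.71875 + z²/(2n))/1.002233 = 0.71826.
Radicand: p̂(1−p̂)/n + z²/(4n²) = 0.000274658 + 0.000000759 = 0.000275417.
Half-width = 1.282·√0.000275417/1.002233 = 0.02123.
Interval: 0.71826 ± 0.02123 → (0.6970, 0.7395).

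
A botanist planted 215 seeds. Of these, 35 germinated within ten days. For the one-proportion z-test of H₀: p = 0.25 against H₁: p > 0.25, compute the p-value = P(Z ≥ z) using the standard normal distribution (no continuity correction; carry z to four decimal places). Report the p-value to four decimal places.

p-value = 0.9984

With x = 35 successes in n = 215, p̂ = 0.16279.
Under H₀, SE = √(p₀(1−p₀)/n) = √(0.25·0.75/215) = √0.000872093 = 0.029531.
Test statistic (full precision, shown to 4 dp): z = (35/215 − 0.25)/SE₀ ≈ -2.9531.
From the standard normal, P(Z ≥ z) = 0.9984.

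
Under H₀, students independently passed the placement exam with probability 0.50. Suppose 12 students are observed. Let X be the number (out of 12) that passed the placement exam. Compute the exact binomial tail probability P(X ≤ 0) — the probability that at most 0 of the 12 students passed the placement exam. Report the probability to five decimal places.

X is binomial with n = 12 and p = 0.50.
P(X ≤ 0) = C(12,0)·0.50^0·0.50^12.
= 0.000244 = 0.00024.

P = 0.00024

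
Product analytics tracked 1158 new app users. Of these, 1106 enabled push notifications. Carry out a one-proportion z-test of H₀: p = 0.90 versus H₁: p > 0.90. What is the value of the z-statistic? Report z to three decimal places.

Sample proportion p̂ = 1106/1158 = 0.95509.
SE₀ = √(0.90·0.10/1158) = 0.008816.
Test statistic: z = 0.05509/0.008816 = 6.249.

z = 6.249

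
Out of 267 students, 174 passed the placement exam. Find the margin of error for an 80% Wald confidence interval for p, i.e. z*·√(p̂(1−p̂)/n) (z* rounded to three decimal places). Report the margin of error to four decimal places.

ME = 0.0374

p̂ = 174/267 = 0.65169.
SE = √(p̂(1−p̂)/n) = √(0.226992/267) = 0.029157.
z* = 1.282 at the 80% level.
Margin of error = z*·SE = 1.282 × 0.029157 = 0.0374.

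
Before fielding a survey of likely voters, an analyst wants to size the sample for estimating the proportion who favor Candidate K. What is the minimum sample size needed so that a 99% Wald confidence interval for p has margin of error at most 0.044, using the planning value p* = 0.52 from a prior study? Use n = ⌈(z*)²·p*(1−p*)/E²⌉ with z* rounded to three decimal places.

n = 856

The 99% critical value is z* = 2.576.
p*(1−p*) = 0.2496.
(z*)²·p*(1−p*)/E² = 6.635776·0.2496/0.001936 = 855.522.
⌈855.522⌉ = 856.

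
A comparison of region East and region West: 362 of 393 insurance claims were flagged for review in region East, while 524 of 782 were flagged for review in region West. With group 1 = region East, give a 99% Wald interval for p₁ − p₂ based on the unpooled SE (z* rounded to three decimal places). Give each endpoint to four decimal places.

p̂₁ = 0.92112, p̂₂ = 0.67008, so the observed difference is 0.25104.
SE = √(0.000184881 + 0.000282703) = √0.000467584 = 0.021624.
The 99% critical value is z* = 2.576. Margin of error = 0.05570.
Interval: 0.25104 ± 0.05570 → (0.1953, 0.3067).

(0.1953, 0.3067)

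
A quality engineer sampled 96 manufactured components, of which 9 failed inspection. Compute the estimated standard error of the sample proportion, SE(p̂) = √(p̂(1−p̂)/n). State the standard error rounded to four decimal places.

SE = 0.0297

p̂ = 9/96 = 0.09375.
p̂(1−p̂) = 0.09375·0.90625 = 0.084961.
SE = √(0.084961/96) = √0.000885010 = 0.0297.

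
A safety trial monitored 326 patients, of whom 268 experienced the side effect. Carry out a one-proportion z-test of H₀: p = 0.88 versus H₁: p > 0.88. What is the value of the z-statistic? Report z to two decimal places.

z = -3.22

The sample proportion is 268/326 = 0.82209.
Under H₀, SE = √(p₀(1−p₀)/n) = √(0.88·0.12/326) = √0.000323926 = 0.017998.
Test statistic: z = -0.05791/0.017998 = -3.22.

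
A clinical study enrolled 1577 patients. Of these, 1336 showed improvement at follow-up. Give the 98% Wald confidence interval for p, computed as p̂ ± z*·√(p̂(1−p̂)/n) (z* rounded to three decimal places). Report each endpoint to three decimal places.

(0.826, 0.868)

The sample proportion is 1336/1577 = 0.84718.
SE(p̂) = √(0.84718·0.15282/1577) = 0.009061.
The 98% critical value is z* = 2.326.
Margin = 2.326·0.009061 = 0.02108.
CI: 0.84718 ± 0.02108 = (0.826, 0.868).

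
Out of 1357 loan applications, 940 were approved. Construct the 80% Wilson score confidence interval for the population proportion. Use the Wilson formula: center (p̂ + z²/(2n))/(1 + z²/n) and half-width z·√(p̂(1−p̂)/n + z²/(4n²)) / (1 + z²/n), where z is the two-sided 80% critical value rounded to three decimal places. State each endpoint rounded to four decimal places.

p̂ = 940/1357 = 0.69270; z = 1.282, so z² = 1.643524.
Denominator 1 + z²/n = 1 + 1.643524/1357 = 1.001211.
Adjusted center: (0.69270 + z²/(2n))/1.001211 = 0.69247.
Radicand: p̂(1−p̂)/n + z²/(4n²) = 0.000156864 + 0.000000223 = 0.000157087.
Half-width = 1.282·√0.000157087/1.001211 = 0.01605.
Interval: 0.69247 ± 0.01605 → (0.6764, 0.7085).

(0.6764, 0.7085)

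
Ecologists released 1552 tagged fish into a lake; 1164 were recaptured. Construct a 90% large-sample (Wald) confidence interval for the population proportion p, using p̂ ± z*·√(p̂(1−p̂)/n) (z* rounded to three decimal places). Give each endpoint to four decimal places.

Sample proportion p̂ = 1164/1552 = 0.75000.
SE(p̂) = √(0.75000·0.25000/1552) = 0.010991.
For 90% confidence, z* = 1.645.
Margin = 1.645·0.010991 = 0.01808.
Interval: 0.75000 ± 0.01808 → (0.7319, 0.7681).

(0.7319, 0.7681)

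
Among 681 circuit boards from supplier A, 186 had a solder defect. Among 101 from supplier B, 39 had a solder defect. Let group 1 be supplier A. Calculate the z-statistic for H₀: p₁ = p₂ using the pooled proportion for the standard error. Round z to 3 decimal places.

z = -2.341

p̂₁ = 186/681 = 0.27313, p̂₂ = 39/101 = 0.38614.
Pooled p̂ = (186+39)/(681+101) = 225/782 = 0.28772.
SE = √[p̂(1−p̂)(1/n₁+1/n₂)] = √[0.28772·0.71228·(1/681+1/101)] ≈ 0.048270.
z = -0.11301/0.048270 = -2.341.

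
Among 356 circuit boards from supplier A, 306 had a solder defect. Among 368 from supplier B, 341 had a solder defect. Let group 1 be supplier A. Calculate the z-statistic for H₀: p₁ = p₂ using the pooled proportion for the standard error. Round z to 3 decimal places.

z = -2.927

p̂₁ = 306/356 = 0.85955, p̂₂ = 341/368 = 0.92663.
Pooling: p̂ = 647/724 = 0.89365.
Pooled SE = √[0.0950425·0.00552638] ≈ 0.022918.
z = -0.06708/0.022918 = -2.927.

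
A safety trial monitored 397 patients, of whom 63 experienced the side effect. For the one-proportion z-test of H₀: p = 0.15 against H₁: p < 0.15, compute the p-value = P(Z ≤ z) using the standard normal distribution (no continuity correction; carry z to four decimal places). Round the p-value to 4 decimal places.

p-value = 0.6861

The sample proportion is 63/397 = 0.15869.
Null standard error: √(0.15·0.85/397) = √0.000321159 = 0.017921.
z = (p̂ − p₀)/SE = (63/397 − 0.15)/0.017921 ≈ 0.4849.
p-value = P(Z ≤ z) with z = 0.4849 → 0.6861.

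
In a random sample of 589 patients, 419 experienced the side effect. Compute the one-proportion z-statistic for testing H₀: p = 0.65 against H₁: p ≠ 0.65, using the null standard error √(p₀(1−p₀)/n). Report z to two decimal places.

Sample proportion p̂ = 419/589 = 0.71138.
Null standard error: √(0.65·0.35/589) = √0.000386248 = 0.019653.
z = (0.71138 − 0.65)/0.019653 = 0.06138/0.019653 = 3.12.

z = 3.12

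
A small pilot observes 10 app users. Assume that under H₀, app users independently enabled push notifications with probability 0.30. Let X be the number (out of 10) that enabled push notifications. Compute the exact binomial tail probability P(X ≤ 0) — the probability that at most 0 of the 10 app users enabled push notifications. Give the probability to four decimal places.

X ~ Binomial(n=10, p=0.30).
P(X ≤ 0) = C(10,0)·0.30^0·0.70^10.
= 0.028248 = 0.0282.

P = 0.0282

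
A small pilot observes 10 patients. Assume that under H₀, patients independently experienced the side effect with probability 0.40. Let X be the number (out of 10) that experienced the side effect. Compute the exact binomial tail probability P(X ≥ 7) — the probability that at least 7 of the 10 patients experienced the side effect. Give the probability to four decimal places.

X ~ Binomial(n=10, p=0.40).
P(X ≥ 7) = C(10,7)·0.40^7·0.60^3 + C(10,8)·0.40^8·0.60^2 + C(10,9)·0.40^9·0.60^1 + C(10,10)·0.40^10·0.60^0.
= 0.042467 + 0.010617 + 0.001573 + 0.000105 = 0.0548.

P = 0.0548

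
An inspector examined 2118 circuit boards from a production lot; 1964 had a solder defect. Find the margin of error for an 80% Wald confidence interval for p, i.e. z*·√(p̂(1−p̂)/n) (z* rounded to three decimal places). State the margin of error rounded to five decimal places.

ME = 0.00723

p̂ = 1964/2118 = 0.92729.
SE = √(p̂(1−p̂)/n) = √(0.067423/2118) = 0.005642.
The 80% critical value is z* = 1.282.
ME = 1.282·0.005642 = 0.00723.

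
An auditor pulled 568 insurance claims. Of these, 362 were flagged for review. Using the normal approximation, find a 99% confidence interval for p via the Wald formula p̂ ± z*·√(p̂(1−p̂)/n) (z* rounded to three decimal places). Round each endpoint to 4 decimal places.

(0.5854, 0.6893)

With x = 362 successes in n = 568, p̂ = 0.63732.
SE = √(p̂(1−p̂)/n) = √(0.231142/568) = 0.020173.
For 99% confidence, z* = 2.576.
Margin of error: 2.576 × 0.020173 = 0.05197.
Interval: 0.63732 ± 0.05197 → (0.5854, 0.6893).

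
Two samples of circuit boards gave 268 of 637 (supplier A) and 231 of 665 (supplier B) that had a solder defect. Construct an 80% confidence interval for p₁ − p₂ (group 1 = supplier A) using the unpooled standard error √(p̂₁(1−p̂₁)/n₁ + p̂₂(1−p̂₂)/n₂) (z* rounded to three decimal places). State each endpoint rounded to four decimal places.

(0.0389, 0.1078)

p̂₁ = 0.42072, p̂₂ = 0.34737, so the observed difference is 0.07335.
SE = √(0.000382598 + 0.000340908) = √0.000723506 = 0.026898.
z* = 1.282 at the 80% level. Margin of error = 0.03448.
Interval: 0.07335 ± 0.03448 → (0.0389, 0.1078).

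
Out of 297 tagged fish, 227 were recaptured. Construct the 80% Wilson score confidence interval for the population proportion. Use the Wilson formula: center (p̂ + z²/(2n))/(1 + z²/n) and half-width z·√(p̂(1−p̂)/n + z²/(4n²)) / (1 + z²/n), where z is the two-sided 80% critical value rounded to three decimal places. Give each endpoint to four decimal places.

(0.7313, 0.7944)

Here p̂ = 227/297 = 0.76431 and z = 1.282 (z² = 1.643524).
1 + z²/n = 1.005534.
Adjusted center: (0.76431 + z²/(2n))/1.005534 = 0.76286.
Radicand: p̂(1−p̂)/n + z²/(4n²) = 0.000606533 + 0.000004658 = 0.000611191.
Half-width = 1.282·√0.000611191/1.005534 = 0.03152.
CI: 0.76286 ± 0.03152 = (0.7313, 0.7944).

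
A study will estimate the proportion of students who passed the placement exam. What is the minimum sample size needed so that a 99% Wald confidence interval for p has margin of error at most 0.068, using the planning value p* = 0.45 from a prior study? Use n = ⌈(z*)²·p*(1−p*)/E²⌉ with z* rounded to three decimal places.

The 99% critical value is z* = 2.576.
p*(1−p*) = 0.45·0.55 = 0.2475.
(z*)²·p*(1−p*)/E² = 6.635776·0.2475/0.004624 = 355.180.
⌈355.180⌉ = 356.

n = 356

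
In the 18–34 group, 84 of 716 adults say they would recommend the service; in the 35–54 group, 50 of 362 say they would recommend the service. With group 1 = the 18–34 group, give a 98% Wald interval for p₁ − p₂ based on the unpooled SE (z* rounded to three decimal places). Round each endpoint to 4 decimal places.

p̂₁ = 84/716 = 0.11732, p̂₂ = 50/362 = 0.13812; p̂₁ − p̂₂ = -0.02080.
Unpooled SE = √(p̂₁(1−p̂₁)/n₁ + p̂₂(1−p̂₂)/n₂) = √(0.000144630 + 0.000328851) = 0.021760.
For 98% confidence, z* = 2.326. Margin = 2.326·0.021760 = 0.05061.
CI: -0.02080 ± 0.05061 = (-0.0714, 0.0298).

(-0.0714, 0.0298)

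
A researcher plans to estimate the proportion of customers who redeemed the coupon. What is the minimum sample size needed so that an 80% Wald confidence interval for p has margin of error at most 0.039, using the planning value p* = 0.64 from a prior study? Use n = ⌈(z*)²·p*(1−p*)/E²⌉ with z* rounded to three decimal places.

n = 249

The 80% critical value is z* = 1.282.
p*(1−p*) = 0.64·0.36 = 0.2304.
(z*)²·p*(1−p*)/E² = 1.643524·0.2304/0.001521 = 248.960.
Rounding up, n = 249.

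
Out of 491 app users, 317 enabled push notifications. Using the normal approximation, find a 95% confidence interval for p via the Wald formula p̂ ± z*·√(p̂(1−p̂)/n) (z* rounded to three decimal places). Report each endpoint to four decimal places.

(0.6033, 0.6879)

p̂ = 317/491 = 0.64562.
Standard error of p̂: √(0.228794/491) = √0.000465977 = 0.021586.
For 95% confidence, z* = 1.960.
Margin = 1.960·0.021586 = 0.04231.
Interval: 0.64562 ± 0.04231 → (0.6033, 0.6879).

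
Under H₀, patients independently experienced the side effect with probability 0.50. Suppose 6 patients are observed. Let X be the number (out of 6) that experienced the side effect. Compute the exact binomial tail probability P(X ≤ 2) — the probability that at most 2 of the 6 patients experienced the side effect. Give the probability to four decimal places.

X ~ Binomial(n=6, p=0.50).
P(X ≤ 2) = C(6,0)·0.50^0·0.50^6 + C(6,1)·0.50^1·0.50^5 + C(6,2)·0.50^2·0.50^4.
= 0.015625 + 0.093750 + 0.234375 = 0.3438.

P = 0.3438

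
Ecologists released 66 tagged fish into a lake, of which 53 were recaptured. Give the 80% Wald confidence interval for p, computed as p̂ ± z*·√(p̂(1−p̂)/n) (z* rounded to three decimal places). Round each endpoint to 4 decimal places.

With x = 53 successes in n = 66, p̂ = 0.80303.
SE = √(p̂(1−p̂)/n) = √(0.158173/66) = 0.048955.
For 80% confidence, z* = 1.282.
Margin = 1.282·0.048955 = 0.06276.
Interval: 0.80303 ± 0.06276 → (0.7403, 0.8658).

(0.7403, 0.8658)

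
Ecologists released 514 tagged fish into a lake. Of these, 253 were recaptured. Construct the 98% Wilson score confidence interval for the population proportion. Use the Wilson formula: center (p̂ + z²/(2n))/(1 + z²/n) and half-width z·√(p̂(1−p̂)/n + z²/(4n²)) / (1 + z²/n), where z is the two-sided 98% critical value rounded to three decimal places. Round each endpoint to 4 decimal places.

p̂ = 253/514 = 0.49222; z = 2.326, so z² = 5.410276.
1 + z²/n = 1.010526.
Adjusted center: (0.49222 + z²/(2n))/1.010526 = 0.49230.
Radicand: p̂(1−p̂)/n + z²/(4n²) = 0.000486263 + 0.000005120 = 0.000491383.
Half-width = 2.326·√0.000491383/1.010526 = 0.05102.
CI: 0.49230 ± 0.05102 = (0.4413, 0.5433).

(0.4413, 0.5433)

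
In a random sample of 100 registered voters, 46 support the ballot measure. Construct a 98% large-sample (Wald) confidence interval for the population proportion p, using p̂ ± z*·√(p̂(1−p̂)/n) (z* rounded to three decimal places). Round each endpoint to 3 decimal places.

The sample proportion is 46/100 = 0.46000.
Standard error of p̂: √(0.248400/100) = √0.002484000 = 0.049840.
For 98% confidence, z* = 2.326.
Margin = 2.326·0.049840 = 0.11593.
CI: 0.46000 ± 0.11593 = (0.344, 0.576).

(0.344, 0.576)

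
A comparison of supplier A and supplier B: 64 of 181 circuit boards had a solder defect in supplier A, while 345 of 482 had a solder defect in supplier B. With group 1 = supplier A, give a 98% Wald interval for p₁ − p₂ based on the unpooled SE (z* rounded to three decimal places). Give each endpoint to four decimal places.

p̂₁ = 64/181 = 0.35359, p̂₂ = 345/482 = 0.71577; p̂₁ − p̂₂ = -0.36218.
Unpooled SE = √(p̂₁(1−p̂₁)/n₁ + p̂₂(1−p̂₂)/n₂) = √(0.001262787 + 0.000422084) = 0.041047.
The 98% critical value is z* = 2.326. Margin of error = 0.09548.
CI: -0.36218 ± 0.09548 = (-0.4577, -0.2667).

(-0.4577, -0.2667)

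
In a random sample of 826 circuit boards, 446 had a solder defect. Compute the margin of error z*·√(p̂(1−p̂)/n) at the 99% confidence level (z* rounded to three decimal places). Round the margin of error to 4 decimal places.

With x = 446 successes in n = 826, p̂ = 0.53995.
Standard error of p̂: √(0.248404/826) = √0.000300731 = 0.017342.
For 99% confidence, z* = 2.576.
ME = 2.576·0.017342 = 0.0447.

ME = 0.0447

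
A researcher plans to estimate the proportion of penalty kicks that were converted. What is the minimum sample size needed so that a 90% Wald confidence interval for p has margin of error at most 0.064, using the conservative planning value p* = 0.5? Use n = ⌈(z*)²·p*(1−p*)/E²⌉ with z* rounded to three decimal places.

z* = 1.645 at the 90% level.
p*(1−p*) = 0.50·0.50 = 0.2500.
Required n before rounding: 2.706025 × 0.2500 / 0.064² = 165.163.
⌈165.163⌉ = 166.

n = 166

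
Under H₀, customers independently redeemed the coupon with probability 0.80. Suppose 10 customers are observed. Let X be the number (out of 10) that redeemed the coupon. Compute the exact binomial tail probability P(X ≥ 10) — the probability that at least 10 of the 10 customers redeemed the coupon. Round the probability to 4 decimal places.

P = 0.1074

X is binomial with n = 10 and p = 0.80.
P(X ≥ 10) = C(10,10)·0.80^10·0.20^0.
= 0.107374 = 0.1074.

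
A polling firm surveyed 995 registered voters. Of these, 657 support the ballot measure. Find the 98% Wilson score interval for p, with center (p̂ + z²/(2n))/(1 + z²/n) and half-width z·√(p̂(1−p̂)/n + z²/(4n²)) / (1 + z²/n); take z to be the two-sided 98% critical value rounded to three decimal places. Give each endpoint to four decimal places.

(0.6246, 0.6943)

Here p̂ = 657/995 = 0.66030 and z = 2.326 (z² = 5.410276).
Denominator 1 + z²/n = 1 + 5.410276/995 = 1.005437.
Adjusted center: (0.66030 + z²/(2n))/1.005437 = 0.65943.
Radicand: p̂(1−p̂)/n + z²/(4n²) = 0.000225431 + 0.000001366 = 0.000226797.
Half-width = 2.326·√0.000226797/1.005437 = 0.03484.
CI: 0.65943 ± 0.03484 = (0.6246, 0.6943).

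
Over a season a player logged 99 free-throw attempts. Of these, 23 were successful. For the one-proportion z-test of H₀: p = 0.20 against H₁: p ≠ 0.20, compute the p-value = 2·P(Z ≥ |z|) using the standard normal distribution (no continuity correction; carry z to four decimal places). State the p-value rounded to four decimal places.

The sample proportion is 23/99 = 0.23232.
SE₀ = √(0.20·0.80/99) = 0.040202.
Test statistic (full precision, shown to 4 dp): z = (23/99 − 0.20)/SE₀ ≈ 0.8040.
p-value = 2·P(Z ≥ |z|) with z = 0.8040 → 0.4214.

p-value = 0.4214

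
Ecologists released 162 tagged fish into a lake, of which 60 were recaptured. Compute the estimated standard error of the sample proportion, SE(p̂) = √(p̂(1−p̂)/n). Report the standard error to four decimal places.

p̂ = 60/162 = 0.37037.
p̂(1−p̂) = 0.37037·0.62963 = 0.233196.
SE = √(0.233196/162) = 0.0379.

SE = 0.0379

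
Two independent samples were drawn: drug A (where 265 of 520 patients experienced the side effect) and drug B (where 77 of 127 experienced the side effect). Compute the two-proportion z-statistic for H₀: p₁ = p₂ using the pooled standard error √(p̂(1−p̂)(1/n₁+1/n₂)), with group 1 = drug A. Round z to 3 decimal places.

z = -1.957

Sample proportions: p̂₁ = 265/520 = 0.50962 and p̂₂ = 77/127 = 0.60630.
Pooling: p̂ = 342/647 = 0.52859.
Pooled SE = √[0.2491824·0.00979709] ≈ 0.049409.
z = (p̂₁ − p̂₂)/SE = (0.50962 − 0.60630)/0.049409 = -0.09668/0.049409 = -1.957.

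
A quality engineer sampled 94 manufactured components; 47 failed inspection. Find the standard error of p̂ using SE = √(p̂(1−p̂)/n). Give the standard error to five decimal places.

With x = 47 successes in n = 94, p̂ = 0.50000.
p̂(1−p̂) = 0.50000·0.50000 = 0.250000.
SE = √(0.250000/94) = 0.05157.

SE = 0.05157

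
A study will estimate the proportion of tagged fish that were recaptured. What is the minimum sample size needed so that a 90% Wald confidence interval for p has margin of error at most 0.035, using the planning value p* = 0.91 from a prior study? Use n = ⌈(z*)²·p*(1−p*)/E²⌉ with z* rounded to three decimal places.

n = 181

z* = 1.645 at the 90% level.
p*(1−p*) = 0.91·0.09 = 0.0819.
(z*)²·p*(1−p*)/E² = 2.706025·0.0819/0.001225 = 180.917.
Rounding up, n = 181.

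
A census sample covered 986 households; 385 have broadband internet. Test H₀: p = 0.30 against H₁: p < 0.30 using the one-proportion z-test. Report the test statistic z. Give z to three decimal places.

z = 6.199

With x = 385 successes in n = 986, p̂ = 0.39047.
SE₀ = √(0.30·0.70/986) = 0.014594.
z = (0.39047 − 0.30)/0.014594 = 0.09047/0.014594 = 6.199.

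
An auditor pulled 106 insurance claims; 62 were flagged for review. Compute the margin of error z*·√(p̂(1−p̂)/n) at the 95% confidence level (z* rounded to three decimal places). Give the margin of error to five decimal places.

p̂ = 62/106 = 0.58491.
SE(p̂) = √(0.58491·0.41509/106) = 0.047859.
z* = 1.960 at the 95% level.
Margin of error = z*·SE = 1.960 × 0.047859 = 0.09380.

ME = 0.09380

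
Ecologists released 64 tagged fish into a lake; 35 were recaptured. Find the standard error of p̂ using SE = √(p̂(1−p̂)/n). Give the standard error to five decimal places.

The sample proportion is 35/64 = 0.54688.
p̂(1−p̂) = 0.54688·0.45312 = 0.247802.
SE = √(0.247802/64) = 0.06222.

SE = 0.06222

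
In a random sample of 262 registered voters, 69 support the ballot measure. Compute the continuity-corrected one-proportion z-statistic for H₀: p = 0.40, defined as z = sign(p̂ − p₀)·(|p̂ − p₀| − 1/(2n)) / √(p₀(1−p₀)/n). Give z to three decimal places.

z = -4.452

p̂ = 69/262 = 0.26336. p̂ − p₀ = -0.136641.
1/(2n) = 0.001908.
Corrected numerator: |-0.136641| − 0.001908 = 0.134733.
Null standard error: √(0.40·0.60/262) = √0.000916031 = 0.030266.
z = (−)0.134733/0.030266 = -4.452.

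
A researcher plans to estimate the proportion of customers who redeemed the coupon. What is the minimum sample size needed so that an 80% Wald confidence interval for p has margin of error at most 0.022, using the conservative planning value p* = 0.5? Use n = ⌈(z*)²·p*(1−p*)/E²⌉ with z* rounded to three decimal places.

n = 849

The 80% critical value is z* = 1.282.
p*(1−p*) = 0.2500.
Required n before rounding: 1.643524 × 0.2500 / 0.022² = 848.928.
⌈848.928⌉ = 849.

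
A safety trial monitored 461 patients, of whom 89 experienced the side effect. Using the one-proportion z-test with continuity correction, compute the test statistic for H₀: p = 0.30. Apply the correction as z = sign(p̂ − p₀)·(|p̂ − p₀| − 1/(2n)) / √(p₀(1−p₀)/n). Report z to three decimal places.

z = -4.960

With x = 89 successes in n = 461, p̂ = 0.19306. p̂ − p₀ = -0.106941.
Continuity correction 1/(2n) = 1/922 = 0.001085.
Corrected numerator: |-0.106941| − 0.001085 = 0.105856.
Null standard error: √(0.30·0.70/461) = √0.000455531 = 0.021343.
z = −0.105856/0.021343 = -4.960.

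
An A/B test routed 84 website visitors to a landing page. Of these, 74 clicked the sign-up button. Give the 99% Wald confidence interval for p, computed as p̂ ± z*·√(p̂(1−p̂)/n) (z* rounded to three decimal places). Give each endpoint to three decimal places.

(0.790, 0.972)

The sample proportion is 74/84 = 0.88095.
Standard error of p̂: √(0.104875/84) = √0.001248515 = 0.035334.
The 99% critical value is z* = 2.576.
Margin of error: 2.576 × 0.035334 = 0.09102.
Interval: 0.88095 ± 0.09102 → (0.790, 0.972).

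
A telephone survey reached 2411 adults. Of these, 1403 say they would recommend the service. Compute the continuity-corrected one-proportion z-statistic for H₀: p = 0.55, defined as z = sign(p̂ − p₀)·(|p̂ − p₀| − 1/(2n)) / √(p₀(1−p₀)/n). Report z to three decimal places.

p̂ = 1403/2411 = 0.58192. p̂ − p₀ = 0.031916.
Continuity correction 1/(2n) = 1/4822 = 0.000207.
Corrected numerator: |0.031916| − 0.000207 = 0.031709.
Null standard error: √(0.55·0.45/2411) = √0.000102655 = 0.010132.
z = (+)0.031709/0.010132 = 3.130.

z = 3.130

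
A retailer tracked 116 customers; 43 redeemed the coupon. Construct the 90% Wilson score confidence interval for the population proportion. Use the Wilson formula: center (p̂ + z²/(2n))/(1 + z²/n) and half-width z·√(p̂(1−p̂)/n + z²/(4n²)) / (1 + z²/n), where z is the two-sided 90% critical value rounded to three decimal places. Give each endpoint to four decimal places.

Here p̂ = 43/116 = 0.37069 and z = 1.645 (z² = 2.706025).
1 + z²/n = 1.023328.
Center = (0.37069 + 0.011664)/1.023328 = 0.37364.
Radicand: p̂(1−p̂)/n + z²/(4n²) = 0.002011024 + 0.000050275 = 0.002061299.
Half-width = z·√(radicand)/denom = 1.645·0.045402/1.023328 = 0.07298.
So the interval runs from 0.3007 to 0.4466.

(0.3007, 0.4466)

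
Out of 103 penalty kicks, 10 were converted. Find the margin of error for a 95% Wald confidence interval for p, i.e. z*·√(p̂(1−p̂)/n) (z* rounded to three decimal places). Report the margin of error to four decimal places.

With x = 10 successes in n = 103, p̂ = 0.09709.
SE = √(p̂(1−p̂)/n) = √(0.087661/103) = 0.029173.
z* = 1.960 at the 95% level.
So ME = 0.0572.

ME = 0.0572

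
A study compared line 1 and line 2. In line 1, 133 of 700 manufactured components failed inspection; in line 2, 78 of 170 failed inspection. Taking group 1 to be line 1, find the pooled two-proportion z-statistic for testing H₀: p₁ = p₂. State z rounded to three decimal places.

p̂₁ = 133/700 = 0.19000, p̂₂ = 78/170 = 0.45882.
Pooled p̂ = (133+78)/(700+170) = 211/870 = 0.24253.
Pooled SE = √[0.1837085·0.00731092] ≈ 0.036648.
z = (p̂₁ − p̂₂)/SE = (0.19000 − 0.45882)/0.036648 = -0.26882/0.036648 = -7.335.

z = -7.335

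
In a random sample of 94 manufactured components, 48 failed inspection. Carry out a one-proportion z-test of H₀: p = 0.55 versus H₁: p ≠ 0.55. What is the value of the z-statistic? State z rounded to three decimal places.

z = -0.767

With x = 48 successes in n = 94, p̂ = 0.51064.
SE₀ = √(0.55·0.45/94) = 0.051313.
z = (0.51064 − 0.55)/0.051313 = -0.03936/0.051313 = -0.767.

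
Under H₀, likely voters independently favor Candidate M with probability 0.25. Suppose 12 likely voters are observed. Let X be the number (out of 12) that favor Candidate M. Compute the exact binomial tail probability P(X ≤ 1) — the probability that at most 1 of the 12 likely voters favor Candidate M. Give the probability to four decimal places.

X ~ Binomial(n=12, p=0.25).
P(X ≤ 1) = C(12,0)·0.25^0·0.75^12 + C(12,1)·0.25^1·0.75^11.
= 0.031676 + 0.126705 = 0.1584.

P = 0.1584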